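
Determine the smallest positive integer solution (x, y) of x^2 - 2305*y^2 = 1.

(x, y) = (4609, 96)

First expand sqrt(2305) as a continued fraction. With x_i = (sqrt(2305) + m_i)/d_i and (m_0, d_0) = (0, 1): a_0 = floor(sqrt(2305)) = 48, since 48^2 = 2304 <= 2305 < 2401 = 49^2.
Iterate m_{i+1} = d_i*a_i - m_i, d_{i+1} = (2305 - m_{i+1}^2)/d_i, a_{i+1} = floor((a_0 + m_{i+1})/d_{i+1}):
  m_1 = 1*48 - 0 = 48, d_1 = (2305 - 48^2)/1 = 1/1 = 1, a_1 = floor((48 + 48)/1) = 96.
  m_2 = 1*96 - 48 = 48, d_2 = (2305 - 48^2)/1 = 1/1 = 1: (m_2, d_2) = (m_1, d_1) = (48, 1), so from here the quotient a_1 repeats; the period length is 1.
So sqrt(2305) = [48; (96)] with period length k = 1.
k is odd, so (p_{k-1}, q_{k-1}) only solves x^2 - 2305y^2 = -1 and the fundamental solution of x^2 - 2305y^2 = 1 is (p_{2k-1}, q_{2k-1}) = (p_1, q_1); compute convergents through index 1, running through the period twice.
Convergents (p_i = a_i*p_{i-1} + p_{i-2}, q_i = a_i*q_{i-1} + q_{i-2} with p_{-2}=0, p_{-1}=1, q_{-2}=1, q_{-1}=0):
  i=0: a_0=48, p_0 = 48*1 + 0 = 48, q_0 = 48*0 + 1 = 1.
  i=1: a_1=96, p_1 = 96*48 + 1 = 4609, q_1 = 96*1 + 0 = 96.
Indeed p_0^2 - 2305*q_0^2 = 2304 - 2305 = -1, not +1.
Check: 4609^2 - 2305*96^2 = 21242881 - 21242880 = 1, so (x, y) = (4609, 96) solves the equation, and by the theorem it is the least positive solution.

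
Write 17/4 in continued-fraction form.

Run the Euclidean algorithm on 17 and 4; the successive quotients are the partial quotients a_0, a_1, ... (each step inverts the fractional part left over by the previous one):
  17 = 4*4 + 1, so a_0 = 4.
  4 = 4*1 + 0, so a_1 = 4.
The remainder reaches 0 after 2 divisions, so the expansion has 2 partial quotients, read off in order.

[4; 4]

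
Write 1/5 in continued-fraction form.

[0; 5]

Run the Euclidean algorithm on 1 and 5; the successive quotients are the partial quotients a_0, a_1, ... (each step inverts the fractional part left over by the previous one):
  1 = 0*5 + 1, so a_0 = 0.
  5 = 5*1 + 0, so a_1 = 5.
The remainder reaches 0 after 2 divisions, so the expansion has 2 partial quotients, read off in order.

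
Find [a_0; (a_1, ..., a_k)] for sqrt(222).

Write x_i = (sqrt(222) + m_i)/d_i with (m_0, d_0) = (0, 1). a_0 = floor(sqrt(222)) = 14, since 14^2 = 196 <= 222 < 225 = 15^2.
Iterate m_{i+1} = d_i*a_i - m_i, d_{i+1} = (222 - m_{i+1}^2)/d_i, a_{i+1} = floor((a_0 + m_{i+1})/d_{i+1}):
  m_1 = 1*14 - 0 = 14, d_1 = (222 - 14^2)/1 = 26/1 = 26, a_1 = floor((14 + 14)/26) = 1.
  m_2 = 26*1 - 14 = 12, d_2 = (222 - 12^2)/26 = 78/26 = 3, a_2 = floor((14 + 12)/3) = 8.
  m_3 = 3*8 - 12 = 12, d_3 = (222 - 12^2)/3 = 78/3 = 26, a_3 = floor((14 + 12)/26) = 1.
  m_4 = 26*1 - 12 = 14, d_4 = (222 - 14^2)/26 = 26/26 = 1, a_4 = floor((14 + 14)/1) = 28.
  m_5 = 1*28 - 14 = 14, d_5 = (222 - 14^2)/1 = 26/1 = 26: (m_5, d_5) = (m_1, d_1) = (14, 26), so from here the quotients repeat a_1, ..., a_4; the period length is 4.
Hence the expansion of sqrt(222) is a_0 = 14 followed by the repeating block 1, 8, 1, 28 (period 4).

[14; (1, 8, 1, 28)]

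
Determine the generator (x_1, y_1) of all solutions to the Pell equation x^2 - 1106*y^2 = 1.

First expand sqrt(1106) as a continued fraction. With x_i = (sqrt(1106) + m_i)/d_i and (m_0, d_0) = (0, 1): a_0 = floor(sqrt(1106)) = 33, since 33^2 = 1089 <= 1106 < 1156 = 34^2.
Iterate m_{i+1} = d_i*a_i - m_i, d_{i+1} = (1106 - m_{i+1}^2)/d_i, a_{i+1} = floor((a_0 + m_{i+1})/d_{i+1}):
  m_1 = 1*33 - 0 = 33, d_1 = (1106 - 33^2)/1 = 17/1 = 17, a_1 = floor((33 + 33)/17) = 3.
  m_2 = 17*3 - 33 = 18, d_2 = (1106 - 18^2)/17 = 782/17 = 46, a_2 = floor((33 + 18)/46) = 1.
  m_3 = 46*1 - 18 = 28, d_3 = (1106 - 28^2)/46 = 322/46 = 7, a_3 = floor((33 + 28)/7) = 8.
  m_4 = 7*8 - 28 = 28, d_4 = (1106 - 28^2)/7 = 322/7 = 46, a_4 = floor((33 + 28)/46) = 1.
  m_5 = 46*1 - 28 = 18, d_5 = (1106 - 18^2)/46 = 782/46 = 17, a_5 = floor((33 + 18)/17) = 3.
  m_6 = 17*3 - 18 = 33, d_6 = (1106 - 33^2)/17 = 17/17 = 1, a_6 = floor((33 + 33)/1) = 66.
  m_7 = 1*66 - 33 = 33, d_7 = (1106 - 33^2)/1 = 17/1 = 17: (m_7, d_7) = (m_1, d_1) = (33, 17), so from here the quotients repeat a_1, ..., a_6; the period length is 6.
So sqrt(1106) = [33; (3, 1, 8, 1, 3, 66)] with period length k = 6.
k is even, so the fundamental solution of x^2 - 1106y^2 = 1 is (p_{k-1}, q_{k-1}) = (p_5, q_5); compute convergents through index 5.
Convergents (p_i = a_i*p_{i-1} + p_{i-2}, q_i = a_i*q_{i-1} + q_{i-2} with p_{-2}=0, p_{-1}=1, q_{-2}=1, q_{-1}=0):
  i=0: a_0=33, p_0 = 33*1 + 0 = 33, q_0 = 33*0 + 1 = 1.
  i=1: a_1=3, p_1 = 3*33 + 1 = 100, q_1 = 3*1 + 0 = 3.
  i=2: a_2=1, p_2 = 1*100 + 33 = 133, q_2 = 1*3 + 1 = 4.
  i=3: a_3=8, p_3 = 8*133 + 100 = 1164, q_3 = 8*4 + 3 = 35.
  i=4: a_4=1, p_4 = 1*1164 + 133 = 1297, q_4 = 1*35 + 4 = 39.
  i=5: a_5=3, p_5 = 3*1297 + 1164 = 5055, q_5 = 3*39 + 35 = 152.
Check: 5055^2 - 1106*152^2 = 25553025 - 25553024 = 1, so (x, y) = (5055, 152) solves the equation, and by the theorem it is the least positive solution.

(x, y) = (5055, 152)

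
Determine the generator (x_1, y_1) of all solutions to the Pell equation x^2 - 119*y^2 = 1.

First expand sqrt(119) as a continued fraction. With x_i = (sqrt(119) + m_i)/d_i and (m_0, d_0) = (0, 1): a_0 = floor(sqrt(119)) = 10, since 10^2 = 100 <= 119 < 121 = 11^2.
Iterate m_{i+1} = d_i*a_i - m_i, d_{i+1} = (119 - m_{i+1}^2)/d_i, a_{i+1} = floor((a_0 + m_{i+1})/d_{i+1}):
  m_1 = 1*10 - 0 = 10, d_1 = (119 - 10^2)/1 = 19/1 = 19, a_1 = floor((10 + 10)/19) = 1.
  m_2 = 19*1 - 10 = 9, d_2 = (119 - 9^2)/19 = 38/19 = 2, a_2 = floor((10 + 9)/2) = 9.
  m_3 = 2*9 - 9 = 9, d_3 = (119 - 9^2)/2 = 38/2 = 19, a_3 = floor((10 + 9)/19) = 1.
  m_4 = 19*1 - 9 = 10, d_4 = (119 - 10^2)/19 = 19/19 = 1, a_4 = floor((10 + 10)/1) = 20.
  m_5 = 1*20 - 10 = 10, d_5 = (119 - 10^2)/1 = 19/1 = 19: (m_5, d_5) = (m_1, d_1) = (10, 19), so from here the quotients repeat a_1, ..., a_4; the period length is 4.
So sqrt(119) = [10; (1, 9, 1, 20)] with period length k = 4.
k is even, so the fundamental solution of x^2 - 119y^2 = 1 is (p_{k-1}, q_{k-1}) = (p_3, q_3); compute convergents through index 3.
Convergents (p_i = a_i*p_{i-1} + p_{i-2}, q_i = a_i*q_{i-1} + q_{i-2} with p_{-2}=0, p_{-1}=1, q_{-2}=1, q_{-1}=0):
  i=0: a_0=10, p_0 = 10*1 + 0 = 10, q_0 = 10*0 + 1 = 1.
  i=1: a_1=1, p_1 = 1*10 + 1 = 11, q_1 = 1*1 + 0 = 1.
  i=2: a_2=9, p_2 = 9*11 + 10 = 109, q_2 = 9*1 + 1 = 10.
  i=3: a_3=1, p_3 = 1*109 + 11 = 120, q_3 = 1*10 + 1 = 11.
Check: 120^2 - 119*11^2 = 14400 - 14399 = 1, so (x, y) = (120, 11) solves the equation, and by the theorem it is the least positive solution.

(x, y) = (120, 11)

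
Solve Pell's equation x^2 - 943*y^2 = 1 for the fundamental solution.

First expand sqrt(943) as a continued fraction. With x_i = (sqrt(943) + m_i)/d_i and (m_0, d_0) = (0, 1): a_0 = floor(sqrt(943)) = 30, since 30^2 = 900 <= 943 < 961 = 31^2.
Iterate m_{i+1} = d_i*a_i - m_i, d_{i+1} = (943 - m_{i+1}^2)/d_i, a_{i+1} = floor((a_0 + m_{i+1})/d_{i+1}):
  m_1 = 1*30 - 0 = 30, d_1 = (943 - 30^2)/1 = 43/1 = 43, a_1 = floor((30 + 30)/43) = 1.
  m_2 = 43*1 - 30 = 13, d_2 = (943 - 13^2)/43 = 774/43 = 18, a_2 = floor((30 + 13)/18) = 2.
  m_3 = 18*2 - 13 = 23, d_3 = (943 - 23^2)/18 = 414/18 = 23, a_3 = floor((30 + 23)/23) = 2.
  m_4 = 23*2 - 23 = 23, d_4 = (943 - 23^2)/23 = 414/23 = 18, a_4 = floor((30 + 23)/18) = 2.
  m_5 = 18*2 - 23 = 13, d_5 = (943 - 13^2)/18 = 774/18 = 43, a_5 = floor((30 + 13)/43) = 1.
  m_6 = 43*1 - 13 = 30, d_6 = (943 - 30^2)/43 = 43/43 = 1, a_6 = floor((30 + 30)/1) = 60.
  m_7 = 1*60 - 30 = 30, d_7 = (943 - 30^2)/1 = 43/1 = 43: (m_7, d_7) = (m_1, d_1) = (30, 43), so from here the quotients repeat a_1, ..., a_6; the period length is 6.
So sqrt(943) = [30; (1, 2, 2, 2, 1, 60)] with period length k = 6.
k is even, so the fundamental solution of x^2 - 943y^2 = 1 is (p_{k-1}, q_{k-1}) = (p_5, q_5); compute convergents through index 5.
Convergents (p_i = a_i*p_{i-1} + p_{i-2}, q_i = a_i*q_{i-1} + q_{i-2} with p_{-2}=0, p_{-1}=1, q_{-2}=1, q_{-1}=0):
  i=0: a_0=30, p_0 = 30*1 + 0 = 30, q_0 = 30*0 + 1 = 1.
  i=1: a_1=1, p_1 = 1*30 + 1 = 31, q_1 = 1*1 + 0 = 1.
  i=2: a_2=2, p_2 = 2*31 + 30 = 92, q_2 = 2*1 + 1 = 3.
  i=3: a_3=2, p_3 = 2*92 + 31 = 215, q_3 = 2*3 + 1 = 7.
  i=4: a_4=2, p_4 = 2*215 + 92 = 522, q_4 = 2*7 + 3 = 17.
  i=5: a_5=1, p_5 = 1*522 + 215 = 737, q_5 = 1*17 + 7 = 24.
Check: 737^2 - 943*24^2 = 543169 - 543168 = 1, so (x, y) = (737, 24) solves the equation, and by the theorem it is the least positive solution.

(x, y) = (737, 24)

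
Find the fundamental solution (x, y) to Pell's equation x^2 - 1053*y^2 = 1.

First expand sqrt(1053) as a continued fraction. With x_i = (sqrt(1053) + m_i)/d_i and (m_0, d_0) = (0, 1): a_0 = floor(sqrt(1053)) = 32, since 32^2 = 1024 <= 1053 < 1089 = 33^2.
Iterate m_{i+1} = d_i*a_i - m_i, d_{i+1} = (1053 - m_{i+1}^2)/d_i, a_{i+1} = floor((a_0 + m_{i+1})/d_{i+1}):
  m_1 = 1*32 - 0 = 32, d_1 = (1053 - 32^2)/1 = 29/1 = 29, a_1 = floor((32 + 32)/29) = 2.
  m_2 = 29*2 - 32 = 26, d_2 = (1053 - 26^2)/29 = 377/29 = 13, a_2 = floor((32 + 26)/13) = 4.
  m_3 = 13*4 - 26 = 26, d_3 = (1053 - 26^2)/13 = 377/13 = 29, a_3 = floor((32 + 26)/29) = 2.
  m_4 = 29*2 - 26 = 32, d_4 = (1053 - 32^2)/29 = 29/29 = 1, a_4 = floor((32 + 32)/1) = 64.
  m_5 = 1*64 - 32 = 32, d_5 = (1053 - 32^2)/1 = 29/1 = 29: (m_5, d_5) = (m_1, d_1) = (32, 29), so from here the quotients repeat a_1, ..., a_4; the period length is 4.
So sqrt(1053) = [32; (2, 4, 2, 64)] with period length k = 4.
k is even, so the fundamental solution of x^2 - 1053y^2 = 1 is (p_{k-1}, q_{k-1}) = (p_3, q_3); compute convergents through index 3.
Convergents (p_i = a_i*p_{i-1} + p_{i-2}, q_i = a_i*q_{i-1} + q_{i-2} with p_{-2}=0, p_{-1}=1, q_{-2}=1, q_{-1}=0):
  i=0: a_0=32, p_0 = 32*1 + 0 = 32, q_0 = 32*0 + 1 = 1.
  i=1: a_1=2, p_1 = 2*32 + 1 = 65, q_1 = 2*1 + 0 = 2.
  i=2: a_2=4, p_2 = 4*65 + 32 = 292, q_2 = 4*2 + 1 = 9.
  i=3: a_3=2, p_3 = 2*292 + 65 = 649, q_3 = 2*9 + 2 = 20.
Check: 649^2 - 1053*20^2 = 421201 - 421200 = 1, so (x, y) = (649, 20) solves the equation, and by the theorem it is the least positive solution.

(x, y) = (649, 20)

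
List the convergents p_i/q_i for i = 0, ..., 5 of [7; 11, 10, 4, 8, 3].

Using the convergent recurrence p_i = a_i*p_{i-1} + p_{i-2}, q_i = a_i*q_{i-1} + q_{i-2} with p_{-2}=0, p_{-1}=1, q_{-2}=1, q_{-1}=0:
  i=0: a_0=7, p_0 = 7*1 + 0 = 7, q_0 = 7*0 + 1 = 1.
  i=1: a_1=11, p_1 = 11*7 + 1 = 78, q_1 = 11*1 + 0 = 11.
  i=2: a_2=10, p_2 = 10*78 + 7 = 787, q_2 = 10*11 + 1 = 111.
  i=3: a_3=4, p_3 = 4*787 + 78 = 3226, q_3 = 4*111 + 11 = 455.
  i=4: a_4=8, p_4 = 8*3226 + 787 = 26595, q_4 = 8*455 + 111 = 3751.
  i=5: a_5=3, p_5 = 3*26595 + 3226 = 83011, q_5 = 3*3751 + 455 = 11708.

7/1, 78/11, 787/111, 3226/455, 26595/3751, 83011/11708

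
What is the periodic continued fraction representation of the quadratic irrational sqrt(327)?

Write x_i = (sqrt(327) + m_i)/d_i with (m_0, d_0) = (0, 1). a_0 = floor(sqrt(327)) = 18, since 18^2 = 324 <= 327 < 361 = 19^2.
Iterate m_{i+1} = d_i*a_i - m_i, d_{i+1} = (327 - m_{i+1}^2)/d_i, a_{i+1} = floor((a_0 + m_{i+1})/d_{i+1}):
  m_1 = 1*18 - 0 = 18, d_1 = (327 - 18^2)/1 = 3/1 = 3, a_1 = floor((18 + 18)/3) = 12.
  m_2 = 3*12 - 18 = 18, d_2 = (327 - 18^2)/3 = 3/3 = 1, a_2 = floor((18 + 18)/1) = 36.
  m_3 = 1*36 - 18 = 18, d_3 = (327 - 18^2)/1 = 3/1 = 3: (m_3, d_3) = (m_1, d_1) = (18, 3), so from here the quotients repeat a_1, a_2; the period length is 2.
Hence the expansion of sqrt(327) is a_0 = 18 followed by the repeating block 12, 36 (period 2).

[18; (12, 36)]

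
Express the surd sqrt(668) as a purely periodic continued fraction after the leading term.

[25; (1, 5, 2, 12, 2, 5, 1, 50)]

Write x_i = (sqrt(668) + m_i)/d_i with (m_0, d_0) = (0, 1). a_0 = floor(sqrt(668)) = 25, since 25^2 = 625 <= 668 < 676 = 26^2.
Iterate m_{i+1} = d_i*a_i - m_i, d_{i+1} = (668 - m_{i+1}^2)/d_i, a_{i+1} = floor((a_0 + m_{i+1})/d_{i+1}):
  m_1 = 1*25 - 0 = 25, d_1 = (668 - 25^2)/1 = 43/1 = 43, a_1 = floor((25 + 25)/43) = 1.
  m_2 = 43*1 - 25 = 18, d_2 = (668 - 18^2)/43 = 344/43 = 8, a_2 = floor((25 + 18)/8) = 5.
  m_3 = 8*5 - 18 = 22, d_3 = (668 - 22^2)/8 = 184/8 = 23, a_3 = floor((25 + 22)/23) = 2.
  m_4 = 23*2 - 22 = 24, d_4 = (668 - 24^2)/23 = 92/23 = 4, a_4 = floor((25 + 24)/4) = 12.
  m_5 = 4*12 - 24 = 24, d_5 = (668 - 24^2)/4 = 92/4 = 23, a_5 = floor((25 + 24)/23) = 2.
  m_6 = 23*2 - 24 = 22, d_6 = (668 - 22^2)/23 = 184/23 = 8, a_6 = floor((25 + 22)/8) = 5.
  m_7 = 8*5 - 22 = 18, d_7 = (668 - 18^2)/8 = 344/8 = 43, a_7 = floor((25 + 18)/43) = 1.
  m_8 = 43*1 - 18 = 25, d_8 = (668 - 25^2)/43 = 43/43 = 1, a_8 = floor((25 + 25)/1) = 50.
  m_9 = 1*50 - 25 = 25, d_9 = (668 - 25^2)/1 = 43/1 = 43: (m_9, d_9) = (m_1, d_1) = (25, 43), so from here the quotients repeat a_1, ..., a_8; the period length is 8.
Hence the expansion of sqrt(668) is a_0 = 25 followed by the repeating block 1, 5, 2, 12, 2, 5, 1, 50 (period 8).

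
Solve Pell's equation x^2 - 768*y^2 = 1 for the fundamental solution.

First expand sqrt(768) as a continued fraction. With x_i = (sqrt(768) + m_i)/d_i and (m_0, d_0) = (0, 1): a_0 = floor(sqrt(768)) = 27, since 27^2 = 729 <= 768 < 784 = 28^2.
Iterate m_{i+1} = d_i*a_i - m_i, d_{i+1} = (768 - m_{i+1}^2)/d_i, a_{i+1} = floor((a_0 + m_{i+1})/d_{i+1}):
  m_1 = 1*27 - 0 = 27, d_1 = (768 - 27^2)/1 = 39/1 = 39, a_1 = floor((27 + 27)/39) = 1.
  m_2 = 39*1 - 27 = 12, d_2 = (768 - 12^2)/39 = 624/39 = 16, a_2 = floor((27 + 12)/16) = 2.
  m_3 = 16*2 - 12 = 20, d_3 = (768 - 20^2)/16 = 368/16 = 23, a_3 = floor((27 + 20)/23) = 2.
  m_4 = 23*2 - 20 = 26, d_4 = (768 - 26^2)/23 = 92/23 = 4, a_4 = floor((27 + 26)/4) = 13.
  m_5 = 4*13 - 26 = 26, d_5 = (768 - 26^2)/4 = 92/4 = 23, a_5 = floor((27 + 26)/23) = 2.
  m_6 = 23*2 - 26 = 20, d_6 = (768 - 20^2)/23 = 368/23 = 16, a_6 = floor((27 + 20)/16) = 2.
  m_7 = 16*2 - 20 = 12, d_7 = (768 - 12^2)/16 = 624/16 = 39, a_7 = floor((27 + 12)/39) = 1.
  m_8 = 39*1 - 12 = 27, d_8 = (768 - 27^2)/39 = 39/39 = 1, a_8 = floor((27 + 27)/1) = 54.
  m_9 = 1*54 - 27 = 27, d_9 = (768 - 27^2)/1 = 39/1 = 39: (m_9, d_9) = (m_1, d_1) = (27, 39), so from here the quotients repeat a_1, ..., a_8; the period length is 8.
So sqrt(768) = [27; (1, 2, 2, 13, 2, 2, 1, 54)] with period length k = 8.
k is even, so the fundamental solution of x^2 - 768y^2 = 1 is (p_{k-1}, q_{k-1}) = (p_7, q_7); compute convergents through index 7.
Convergents (p_i = a_i*p_{i-1} + p_{i-2}, q_i = a_i*q_{i-1} + q_{i-2} with p_{-2}=0, p_{-1}=1, q_{-2}=1, q_{-1}=0):
  i=0: a_0=27, p_0 = 27*1 + 0 = 27, q_0 = 27*0 + 1 = 1.
  i=1: a_1=1, p_1 = 1*27 + 1 = 28, q_1 = 1*1 + 0 = 1.
  i=2: a_2=2, p_2 = 2*28 + 27 = 83, q_2 = 2*1 + 1 = 3.
  i=3: a_3=2, p_3 = 2*83 + 28 = 194, q_3 = 2*3 + 1 = 7.
  i=4: a_4=13, p_4 = 13*194 + 83 = 2605, q_4 = 13*7 + 3 = 94.
  i=5: a_5=2, p_5 = 2*2605 + 194 = 5404, q_5 = 2*94 + 7 = 195.
  i=6: a_6=2, p_6 = 2*5404 + 2605 = 13413, q_6 = 2*195 + 94 = 484.
  i=7: a_7=1, p_7 = 1*13413 + 5404 = 18817, q_7 = 1*484 + 195 = 679.
Check: 18817^2 - 768*679^2 = 354079489 - 354079488 = 1, so (x, y) = (18817, 679) solves the equation, and by the theorem it is the least positive solution.

(x, y) = (18817, 679)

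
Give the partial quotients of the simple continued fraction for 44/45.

Run the Euclidean algorithm on 44 and 45; the successive quotients are the partial quotients a_0, a_1, ... (each step inverts the fractional part left over by the previous one):
  44 = 0*45 + 44, so a_0 = 0.
  45 = 1*44 + 1, so a_1 = 1.
  44 = 44*1 + 0, so a_2 = 44.
The remainder reaches 0 after 3 divisions, so the expansion has 3 partial quotients, read off in order.

[0; 1, 44]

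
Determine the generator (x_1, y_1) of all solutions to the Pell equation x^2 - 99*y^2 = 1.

First expand sqrt(99) as a continued fraction. With x_i = (sqrt(99) + m_i)/d_i and (m_0, d_0) = (0, 1): a_0 = floor(sqrt(99)) = 9, since 9^2 = 81 <= 99 < 100 = 10^2.
Iterate m_{i+1} = d_i*a_i - m_i, d_{i+1} = (99 - m_{i+1}^2)/d_i, a_{i+1} = floor((a_0 + m_{i+1})/d_{i+1}):
  m_1 = 1*9 - 0 = 9, d_1 = (99 - 9^2)/1 = 18/1 = 18, a_1 = floor((9 + 9)/18) = 1.
  m_2 = 18*1 - 9 = 9, d_2 = (99 - 9^2)/18 = 18/18 = 1, a_2 = floor((9 + 9)/1) = 18.
  m_3 = 1*18 - 9 = 9, d_3 = (99 - 9^2)/1 = 18/1 = 18: (m_3, d_3) = (m_1, d_1) = (9, 18), so from here the quotients repeat a_1, a_2; the period length is 2.
So sqrt(99) = [9; (1, 18)] with period length k = 2.
k is even, so the fundamental solution of x^2 - 99y^2 = 1 is (p_{k-1}, q_{k-1}) = (p_1, q_1); compute convergents through index 1.
Convergents (p_i = a_i*p_{i-1} + p_{i-2}, q_i = a_i*q_{i-1} + q_{i-2} with p_{-2}=0, p_{-1}=1, q_{-2}=1, q_{-1}=0):
  i=0: a_0=9, p_0 = 9*1 + 0 = 9, q_0 = 9*0 + 1 = 1.
  i=1: a_1=1, p_1 = 1*9 + 1 = 10, q_1 = 1*1 + 0 = 1.
Check: 10^2 - 99*1^2 = 100 - 99 = 1, so (x, y) = (10, 1) solves the equation, and by the theorem it is the least positive solution.

(x, y) = (10, 1)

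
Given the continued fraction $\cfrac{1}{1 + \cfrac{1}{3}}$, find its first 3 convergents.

0/1, 1/1, 3/4

Using the convergent recurrence p_i = a_i*p_{i-1} + p_{i-2}, q_i = a_i*q_{i-1} + q_{i-2} with p_{-2}=0, p_{-1}=1, q_{-2}=1, q_{-1}=0:
  i=0: a_0=0, p_0 = 0*1 + 0 = 0, q_0 = 0*0 + 1 = 1.
  i=1: a_1=1, p_1 = 1*0 + 1 = 1, q_1 = 1*1 + 0 = 1.
  i=2: a_2=3, p_2 = 3*1 + 0 = 3, q_2 = 3*1 + 1 = 4.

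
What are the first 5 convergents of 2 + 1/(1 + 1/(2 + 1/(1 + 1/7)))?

Using the convergent recurrence p_i = a_i*p_{i-1} + p_{i-2}, q_i = a_i*q_{i-1} + q_{i-2} with p_{-2}=0, p_{-1}=1, q_{-2}=1, q_{-1}=0:
  i=0: a_0=2, p_0 = 2*1 + 0 = 2, q_0 = 2*0 + 1 = 1.
  i=1: a_1=1, p_1 = 1*2 + 1 = 3, q_1 = 1*1 + 0 = 1.
  i=2: a_2=2, p_2 = 2*3 + 2 = 8, q_2 = 2*1 + 1 = 3.
  i=3: a_3=1, p_3 = 1*8 + 3 = 11, q_3 = 1*3 + 1 = 4.
  i=4: a_4=7, p_4 = 7*11 + 8 = 85, q_4 = 7*4 + 3 = 31.

2/1, 3/1, 8/3, 11/4, 85/31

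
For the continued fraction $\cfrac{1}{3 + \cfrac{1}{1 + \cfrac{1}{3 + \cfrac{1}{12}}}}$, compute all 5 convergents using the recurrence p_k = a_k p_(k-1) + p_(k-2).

Using the convergent recurrence p_i = a_i*p_{i-1} + p_{i-2}, q_i = a_i*q_{i-1} + q_{i-2} with p_{-2}=0, p_{-1}=1, q_{-2}=1, q_{-1}=0:
  i=0: a_0=0, p_0 = 0*1 + 0 = 0, q_0 = 0*0 + 1 = 1.
  i=1: a_1=3, p_1 = 3*0 + 1 = 1, q_1 = 3*1 + 0 = 3.
  i=2: a_2=1, p_2 = 1*1 + 0 = 1, q_2 = 1*3 + 1 = 4.
  i=3: a_3=3, p_3 = 3*1 + 1 = 4, q_3 = 3*4 + 3 = 15.
  i=4: a_4=12, p_4 = 12*4 + 1 = 49, q_4 = 12*15 + 4 = 184.

0/1, 1/3, 1/4, 4/15, 49/184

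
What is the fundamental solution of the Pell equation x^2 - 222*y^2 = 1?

First expand sqrt(222) as a continued fraction. With x_i = (sqrt(222) + m_i)/d_i and (m_0, d_0) = (0, 1): a_0 = floor(sqrt(222)) = 14, since 14^2 = 196 <= 222 < 225 = 15^2.
Iterate m_{i+1} = d_i*a_i - m_i, d_{i+1} = (222 - m_{i+1}^2)/d_i, a_{i+1} = floor((a_0 + m_{i+1})/d_{i+1}):
  m_1 = 1*14 - 0 = 14, d_1 = (222 - 14^2)/1 = 26/1 = 26, a_1 = floor((14 + 14)/26) = 1.
  m_2 = 26*1 - 14 = 12, d_2 = (222 - 12^2)/26 = 78/26 = 3, a_2 = floor((14 + 12)/3) = 8.
  m_3 = 3*8 - 12 = 12, d_3 = (222 - 12^2)/3 = 78/3 = 26, a_3 = floor((14 + 12)/26) = 1.
  m_4 = 26*1 - 12 = 14, d_4 = (222 - 14^2)/26 = 26/26 = 1, a_4 = floor((14 + 14)/1) = 28.
  m_5 = 1*28 - 14 = 14, d_5 = (222 - 14^2)/1 = 26/1 = 26: (m_5, d_5) = (m_1, d_1) = (14, 26), so from here the quotients repeat a_1, ..., a_4; the period length is 4.
So sqrt(222) = [14; (1, 8, 1, 28)] with period length k = 4.
k is even, so the fundamental solution of x^2 - 222y^2 = 1 is (p_{k-1}, q_{k-1}) = (p_3, q_3); compute convergents through index 3.
Convergents (p_i = a_i*p_{i-1} + p_{i-2}, q_i = a_i*q_{i-1} + q_{i-2} with p_{-2}=0, p_{-1}=1, q_{-2}=1, q_{-1}=0):
  i=0: a_0=14, p_0 = 14*1 + 0 = 14, q_0 = 14*0 + 1 = 1.
  i=1: a_1=1, p_1 = 1*14 + 1 = 15, q_1 = 1*1 + 0 = 1.
  i=2: a_2=8, p_2 = 8*15 + 14 = 134, q_2 = 8*1 + 1 = 9.
  i=3: a_3=1, p_3 = 1*134 + 15 = 149, q_3 = 1*9 + 1 = 10.
Check: 149^2 - 222*10^2 = 22201 - 22200 = 1, so (x, y) = (149, 10) solves the equation, and by the theorem it is the least positive solution.

(x, y) = (149, 10)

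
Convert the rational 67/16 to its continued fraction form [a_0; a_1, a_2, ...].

[4; 5, 3]

Run the Euclidean algorithm on 67 and 16; the successive quotients are the partial quotients a_0, a_1, ... (each step inverts the fractional part left over by the previous one):
  67 = 4*16 + 3, so a_0 = 4.
  16 = 5*3 + 1, so a_1 = 5.
  3 = 3*1 + 0, so a_2 = 3.
The remainder reaches 0 after 3 divisions, so the expansion has 3 partial quotients, read off in order.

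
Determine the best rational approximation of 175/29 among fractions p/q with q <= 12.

Expand x = 175/29 as a continued fraction with the Euclidean algorithm:
  175 = 6*29 + 1, so a_0 = 6.
  29 = 29*1 + 0, so a_1 = 29.
so x = [6; 29].
Convergents (p_i = a_i*p_{i-1} + p_{i-2}, q_i = a_i*q_{i-1} + q_{i-2} with p_{-2}=0, p_{-1}=1, q_{-2}=1, q_{-1}=0), until the denominator exceeds 12:
  i=0: a_0=6, p_0 = 6*1 + 0 = 6, q_0 = 6*0 + 1 = 1.
  i=1: a_1=29, p_1 = 29*6 + 1 = 175, q_1 = 29*1 + 0 = 29.
q_1 = 29 > 12, so the last convergent with denominator <= 12 is p_0/q_0 = 6/1.
The closest fraction with denominator <= 12 is either p_0/q_0 or the intermediate fraction (k*p_0 + p_{-1})/(k*q_0 + q_{-1}) with the largest k >= 1 whose denominator stays <= 12; these approach x as k grows, and every other convergent or intermediate fraction in range is farther away.
Largest k: floor((12 - q_{-1})/q_0) = floor((12 - 0)/1) = 12 (using the seeds p_{-1} = 1, q_{-1} = 0).
That gives (12*6 + 1)/(12*1 + 0) = 73/12.
Compare the errors: |x - 6/1| = |175*1 - 6*29|/(29*1) = 1/29, and |x - 73/12| = |175*12 - 73*29|/(29*12) = 17/348.
Cross-multiplying, 1*348 = 348 < 493 = 17*29, so 1/29 is smaller: the convergent 6/1 is closer to x than 73/12.

6/1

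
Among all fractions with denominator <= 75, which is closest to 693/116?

Expand x = 693/116 as a continued fraction with the Euclidean algorithm:
  693 = 5*116 + 113, so a_0 = 5.
  116 = 1*113 + 3, so a_1 = 1.
  113 = 37*3 + 2, so a_2 = 37.
  3 = 1*2 + 1, so a_3 = 1.
  2 = 2*1 + 0, so a_4 = 2.
so x = [5; 1, 37, 1, 2].
Convergents (p_i = a_i*p_{i-1} + p_{i-2}, q_i = a_i*q_{i-1} + q_{i-2} with p_{-2}=0, p_{-1}=1, q_{-2}=1, q_{-1}=0), until the denominator exceeds 75:
  i=0: a_0=5, p_0 = 5*1 + 0 = 5, q_0 = 5*0 + 1 = 1.
  i=1: a_1=1, p_1 = 1*5 + 1 = 6, q_1 = 1*1 + 0 = 1.
  i=2: a_2=37, p_2 = 37*6 + 5 = 227, q_2 = 37*1 + 1 = 38.
  i=3: a_3=1, p_3 = 1*227 + 6 = 233, q_3 = 1*38 + 1 = 39.
  i=4: a_4=2, p_4 = 2*233 + 227 = 693, q_4 = 2*39 + 38 = 116.
q_4 = 116 > 75, so the last convergent with denominator <= 75 is p_3/q_3 = 233/39.
The closest fraction with denominator <= 75 is either p_3/q_3 or the intermediate fraction (k*p_3 + p_2)/(k*q_3 + q_2) with the largest k >= 1 whose denominator stays <= 75; these approach x as k grows, and every other convergent or intermediate fraction in range is farther away.
Largest k: floor((75 - q_2)/q_3) = floor((75 - 38)/39) = 0.
Since k = 0, no intermediate fraction beyond p_3/q_3 has denominator <= 75, so the convergent 233/39 is the closest (its error is |693*39 - 233*116|/(116*39) = 1/4524).

233/39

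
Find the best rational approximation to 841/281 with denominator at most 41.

3/1

Expand x = 841/281 as a continued fraction with the Euclidean algorithm:
  841 = 2*281 + 279, so a_0 = 2.
  281 = 1*279 + 2, so a_1 = 1.
  279 = 139*2 + 1, so a_2 = 139.
  2 = 2*1 + 0, so a_3 = 2.
so x = [2; 1, 139, 2].
Convergents (p_i = a_i*p_{i-1} + p_{i-2}, q_i = a_i*q_{i-1} + q_{i-2} with p_{-2}=0, p_{-1}=1, q_{-2}=1, q_{-1}=0), until the denominator exceeds 41:
  i=0: a_0=2, p_0 = 2*1 + 0 = 2, q_0 = 2*0 + 1 = 1.
  i=1: a_1=1, p_1 = 1*2 + 1 = 3, q_1 = 1*1 + 0 = 1.
  i=2: a_2=139, p_2 = 139*3 + 2 = 419, q_2 = 139*1 + 1 = 140.
q_2 = 140 > 41, so the last convergent with denominator <= 41 is p_1/q_1 = 3/1.
The closest fraction with denominator <= 41 is either p_1/q_1 or the intermediate fraction (k*p_1 + p_0)/(k*q_1 + q_0) with the largest k >= 1 whose denominator stays <= 41; these approach x as k grows, and every other convergent or intermediate fraction in range is farther away.
Largest k: floor((41 - q_0)/q_1) = floor((41 - 1)/1) = 40.
That gives (40*3 + 2)/(40*1 + 1) = 122/41.
Compare the errors: |x - 3/1| = |841*1 - 3*281|/(281*1) = 2/281, and |x - 122/41| = |841*41 - 122*281|/(281*41) = 199/11521.
Cross-multiplying, 2*11521 = 23042 < 55919 = 199*281, so 2/281 is smaller: the convergent 3/1 is closer to x than 122/41.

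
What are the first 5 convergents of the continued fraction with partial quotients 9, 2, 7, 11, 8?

9/1, 19/2, 142/15, 1581/167, 12790/1351

Using the convergent recurrence p_i = a_i*p_{i-1} + p_{i-2}, q_i = a_i*q_{i-1} + q_{i-2} with p_{-2}=0, p_{-1}=1, q_{-2}=1, q_{-1}=0:
  i=0: a_0=9, p_0 = 9*1 + 0 = 9, q_0 = 9*0 + 1 = 1.
  i=1: a_1=2, p_1 = 2*9 + 1 = 19, q_1 = 2*1 + 0 = 2.
  i=2: a_2=7, p_2 = 7*19 + 9 = 142, q_2 = 7*2 + 1 = 15.
  i=3: a_3=11, p_3 = 11*142 + 19 = 1581, q_3 = 11*15 + 2 = 167.
  i=4: a_4=8, p_4 = 8*1581 + 142 = 12790, q_4 = 8*167 + 15 = 1351.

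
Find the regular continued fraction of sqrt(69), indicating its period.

[8; (3, 3, 1, 4, 1, 3, 3, 16)]

Write x_i = (sqrt(69) + m_i)/d_i with (m_0, d_0) = (0, 1). a_0 = floor(sqrt(69)) = 8, since 8^2 = 64 <= 69 < 81 = 9^2.
Iterate m_{i+1} = d_i*a_i - m_i, d_{i+1} = (69 - m_{i+1}^2)/d_i, a_{i+1} = floor((a_0 + m_{i+1})/d_{i+1}):
  m_1 = 1*8 - 0 = 8, d_1 = (69 - 8^2)/1 = 5/1 = 5, a_1 = floor((8 + 8)/5) = 3.
  m_2 = 5*3 - 8 = 7, d_2 = (69 - 7^2)/5 = 20/5 = 4, a_2 = floor((8 + 7)/4) = 3.
  m_3 = 4*3 - 7 = 5, d_3 = (69 - 5^2)/4 = 44/4 = 11, a_3 = floor((8 + 5)/11) = 1.
  m_4 = 11*1 - 5 = 6, d_4 = (69 - 6^2)/11 = 33/11 = 3, a_4 = floor((8 + 6)/3) = 4.
  m_5 = 3*4 - 6 = 6, d_5 = (69 - 6^2)/3 = 33/3 = 11, a_5 = floor((8 + 6)/11) = 1.
  m_6 = 11*1 - 6 = 5, d_6 = (69 - 5^2)/11 = 44/11 = 4, a_6 = floor((8 + 5)/4) = 3.
  m_7 = 4*3 - 5 = 7, d_7 = (69 - 7^2)/4 = 20/4 = 5, a_7 = floor((8 + 7)/5) = 3.
  m_8 = 5*3 - 7 = 8, d_8 = (69 - 8^2)/5 = 5/5 = 1, a_8 = floor((8 + 8)/1) = 16.
  m_9 = 1*16 - 8 = 8, d_9 = (69 - 8^2)/1 = 5/1 = 5: (m_9, d_9) = (m_1, d_1) = (8, 5), so from here the quotients repeat a_1, ..., a_8; the period length is 8.
Hence the expansion of sqrt(69) is a_0 = 8 followed by the repeating block 3, 3, 1, 4, 1, 3, 3, 16 (period 8).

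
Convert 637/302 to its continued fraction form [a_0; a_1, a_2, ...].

Run the Euclidean algorithm on 637 and 302; the successive quotients are the partial quotients a_0, a_1, ... (each step inverts the fractional part left over by the previous one):
  637 = 2*302 + 33, so a_0 = 2.
  302 = 9*33 + 5, so a_1 = 9.
  33 = 6*5 + 3, so a_2 = 6.
  5 = 1*3 + 2, so a_3 = 1.
  3 = 1*2 + 1, so a_4 = 1.
  2 = 2*1 + 0, so a_5 = 2.
The remainder reaches 0 after 6 divisions, so the expansion has 6 partial quotients, read off in order.

[2; 9, 6, 1, 1, 2]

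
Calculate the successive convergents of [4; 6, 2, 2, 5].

4/1, 25/6, 54/13, 133/32, 719/173

Using the convergent recurrence p_i = a_i*p_{i-1} + p_{i-2}, q_i = a_i*q_{i-1} + q_{i-2} with p_{-2}=0, p_{-1}=1, q_{-2}=1, q_{-1}=0:
  i=0: a_0=4, p_0 = 4*1 + 0 = 4, q_0 = 4*0 + 1 = 1.
  i=1: a_1=6, p_1 = 6*4 + 1 = 25, q_1 = 6*1 + 0 = 6.
  i=2: a_2=2, p_2 = 2*25 + 4 = 54, q_2 = 2*6 + 1 = 13.
  i=3: a_3=2, p_3 = 2*54 + 25 = 133, q_3 = 2*13 + 6 = 32.
  i=4: a_4=5, p_4 = 5*133 + 54 = 719, q_4 = 5*32 + 13 = 173.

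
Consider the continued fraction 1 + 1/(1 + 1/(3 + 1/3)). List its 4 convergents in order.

Using the convergent recurrence p_i = a_i*p_{i-1} + p_{i-2}, q_i = a_i*q_{i-1} + q_{i-2} with p_{-2}=0, p_{-1}=1, q_{-2}=1, q_{-1}=0:
  i=0: a_0=1, p_0 = 1*1 + 0 = 1, q_0 = 1*0 + 1 = 1.
  i=1: a_1=1, p_1 = 1*1 + 1 = 2, q_1 = 1*1 + 0 = 1.
  i=2: a_2=3, p_2 = 3*2 + 1 = 7, q_2 = 3*1 + 1 = 4.
  i=3: a_3=3, p_3 = 3*7 + 2 = 23, q_3 = 3*4 + 1 = 13.

1/1, 2/1, 7/4, 23/13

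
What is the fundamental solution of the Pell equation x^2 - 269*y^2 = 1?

First expand sqrt(269) as a continued fraction. With x_i = (sqrt(269) + m_i)/d_i and (m_0, d_0) = (0, 1): a_0 = floor(sqrt(269)) = 16, since 16^2 = 256 <= 269 < 289 = 17^2.
Iterate m_{i+1} = d_i*a_i - m_i, d_{i+1} = (269 - m_{i+1}^2)/d_i, a_{i+1} = floor((a_0 + m_{i+1})/d_{i+1}):
  m_1 = 1*16 - 0 = 16, d_1 = (269 - 16^2)/1 = 13/1 = 13, a_1 = floor((16 + 16)/13) = 2.
  m_2 = 13*2 - 16 = 10, d_2 = (269 - 10^2)/13 = 169/13 = 13, a_2 = floor((16 + 10)/13) = 2.
  m_3 = 13*2 - 10 = 16, d_3 = (269 - 16^2)/13 = 13/13 = 1, a_3 = floor((16 + 16)/1) = 32.
  m_4 = 1*32 - 16 = 16, d_4 = (269 - 16^2)/1 = 13/1 = 13: (m_4, d_4) = (m_1, d_1) = (16, 13), so from here the quotients repeat a_1, ..., a_3; the period length is 3.
So sqrt(269) = [16; (2, 2, 32)] with period length k = 3.
k is odd, so (p_{k-1}, q_{k-1}) only solves x^2 - 269y^2 = -1 and the fundamental solution of x^2 - 269y^2 = 1 is (p_{2k-1}, q_{2k-1}) = (p_5, q_5); compute convergents through index 5, running through the period twice.
Convergents (p_i = a_i*p_{i-1} + p_{i-2}, q_i = a_i*q_{i-1} + q_{i-2} with p_{-2}=0, p_{-1}=1, q_{-2}=1, q_{-1}=0):
  i=0: a_0=16, p_0 = 16*1 + 0 = 16, q_0 = 16*0 + 1 = 1.
  i=1: a_1=2, p_1 = 2*16 + 1 = 33, q_1 = 2*1 + 0 = 2.
  i=2: a_2=2, p_2 = 2*33 + 16 = 82, q_2 = 2*2 + 1 = 5.
  i=3: a_3=32, p_3 = 32*82 + 33 = 2657, q_3 = 32*5 + 2 = 162.
  i=4: a_4=2, p_4 = 2*2657 + 82 = 5396, q_4 = 2*162 + 5 = 329.
  i=5: a_5=2, p_5 = 2*5396 + 2657 = 13449, q_5 = 2*329 + 162 = 820.
Indeed p_2^2 - 269*q_2^2 = 6724 - 6725 = -1, not +1.
Check: 13449^2 - 269*820^2 = 180875601 - 180875600 = 1, so (x, y) = (13449, 820) solves the equation, and by the theorem it is the least positive solution.

(x, y) = (13449, 820)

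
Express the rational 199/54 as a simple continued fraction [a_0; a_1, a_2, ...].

[3; 1, 2, 5, 1, 2]

Run the Euclidean algorithm on 199 and 54; the successive quotients are the partial quotients a_0, a_1, ... (each step inverts the fractional part left over by the previous one):
  199 = 3*54 + 37, so a_0 = 3.
  54 = 1*37 + 17, so a_1 = 1.
  37 = 2*17 + 3, so a_2 = 2.
  17 = 5*3 + 2, so a_3 = 5.
  3 = 1*2 + 1, so a_4 = 1.
  2 = 2*1 + 0, so a_5 = 2.
The remainder reaches 0 after 6 divisions, so the expansion has 6 partial quotients, read off in order.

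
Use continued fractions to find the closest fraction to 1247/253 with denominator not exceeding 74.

69/14

Expand x = 1247/253 as a continued fraction with the Euclidean algorithm:
  1247 = 4*253 + 235, so a_0 = 4.
  253 = 1*235 + 18, so a_1 = 1.
  235 = 13*18 + 1, so a_2 = 13.
  18 = 18*1 + 0, so a_3 = 18.
so x = [4; 1, 13, 18].
Convergents (p_i = a_i*p_{i-1} + p_{i-2}, q_i = a_i*q_{i-1} + q_{i-2} with p_{-2}=0, p_{-1}=1, q_{-2}=1, q_{-1}=0), until the denominator exceeds 74:
  i=0: a_0=4, p_0 = 4*1 + 0 = 4, q_0 = 4*0 + 1 = 1.
  i=1: a_1=1, p_1 = 1*4 + 1 = 5, q_1 = 1*1 + 0 = 1.
  i=2: a_2=13, p_2 = 13*5 + 4 = 69, q_2 = 13*1 + 1 = 14.
  i=3: a_3=18, p_3 = 18*69 + 5 = 1247, q_3 = 18*14 + 1 = 253.
q_3 = 253 > 74, so the last convergent with denominator <= 74 is p_2/q_2 = 69/14.
The closest fraction with denominator <= 74 is either p_2/q_2 or the intermediate fraction (k*p_2 + p_1)/(k*q_2 + q_1) with the largest k >= 1 whose denominator stays <= 74; these approach x as k grows, and every other convergent or intermediate fraction in range is farther away.
Largest k: floor((74 - q_1)/q_2) = floor((74 - 1)/14) = 5.
That gives (5*69 + 5)/(5*14 + 1) = 350/71.
Compare the errors: |x - 69/14| = |1247*14 - 69*253|/(253*14) = 1/3542, and |x - 350/71| = |1247*71 - 350*253|/(253*71) = 13/17963.
Cross-multiplying, 1*17963 = 17963 < 46046 = 13*3542, so 1/3542 is smaller: the convergent 69/14 is closer to x than 350/71.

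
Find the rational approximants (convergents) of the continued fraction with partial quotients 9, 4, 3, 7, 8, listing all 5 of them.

Using the convergent recurrence p_i = a_i*p_{i-1} + p_{i-2}, q_i = a_i*q_{i-1} + q_{i-2} with p_{-2}=0, p_{-1}=1, q_{-2}=1, q_{-1}=0:
  i=0: a_0=9, p_0 = 9*1 + 0 = 9, q_0 = 9*0 + 1 = 1.
  i=1: a_1=4, p_1 = 4*9 + 1 = 37, q_1 = 4*1 + 0 = 4.
  i=2: a_2=3, p_2 = 3*37 + 9 = 120, q_2 = 3*4 + 1 = 13.
  i=3: a_3=7, p_3 = 7*120 + 37 = 877, q_3 = 7*13 + 4 = 95.
  i=4: a_4=8, p_4 = 8*877 + 120 = 7136, q_4 = 8*95 + 13 = 773.

9/1, 37/4, 120/13, 877/95, 7136/773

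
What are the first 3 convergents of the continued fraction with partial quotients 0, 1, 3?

Using the convergent recurrence p_i = a_i*p_{i-1} + p_{i-2}, q_i = a_i*q_{i-1} + q_{i-2} with p_{-2}=0, p_{-1}=1, q_{-2}=1, q_{-1}=0:
  i=0: a_0=0, p_0 = 0*1 + 0 = 0, q_0 = 0*0 + 1 = 1.
  i=1: a_1=1, p_1 = 1*0 + 1 = 1, q_1 = 1*1 + 0 = 1.
  i=2: a_2=3, p_2 = 3*1 + 0 = 3, q_2 = 3*1 + 1 = 4.

0/1, 1/1, 3/4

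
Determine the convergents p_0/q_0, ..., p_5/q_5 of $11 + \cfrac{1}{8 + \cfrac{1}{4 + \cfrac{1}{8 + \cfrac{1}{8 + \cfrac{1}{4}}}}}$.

11/1, 89/8, 367/33, 3025/272, 24567/2209, 101293/9108

Using the convergent recurrence p_i = a_i*p_{i-1} + p_{i-2}, q_i = a_i*q_{i-1} + q_{i-2} with p_{-2}=0, p_{-1}=1, q_{-2}=1, q_{-1}=0:
  i=0: a_0=11, p_0 = 11*1 + 0 = 11, q_0 = 11*0 + 1 = 1.
  i=1: a_1=8, p_1 = 8*11 + 1 = 89, q_1 = 8*1 + 0 = 8.
  i=2: a_2=4, p_2 = 4*89 + 11 = 367, q_2 = 4*8 + 1 = 33.
  i=3: a_3=8, p_3 = 8*367 + 89 = 3025, q_3 = 8*33 + 8 = 272.
  i=4: a_4=8, p_4 = 8*3025 + 367 = 24567, q_4 = 8*272 + 33 = 2209.
  i=5: a_5=4, p_5 = 4*24567 + 3025 = 101293, q_5 = 4*2209 + 272 = 9108.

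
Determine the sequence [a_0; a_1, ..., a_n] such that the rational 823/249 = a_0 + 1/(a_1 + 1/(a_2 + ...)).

[3; 3, 3, 1, 1, 1, 1, 1, 2]

Run the Euclidean algorithm on 823 and 249; the successive quotients are the partial quotients a_0, a_1, ... (each step inverts the fractional part left over by the previous one):
  823 = 3*249 + 76, so a_0 = 3.
  249 = 3*76 + 21, so a_1 = 3.
  76 = 3*21 + 13, so a_2 = 3.
  21 = 1*13 + 8, so a_3 = 1.
  13 = 1*8 + 5, so a_4 = 1.
  8 = 1*5 + 3, so a_5 = 1.
  5 = 1*3 + 2, so a_6 = 1.
  3 = 1*2 + 1, so a_7 = 1.
  2 = 2*1 + 0, so a_8 = 2.
The remainder reaches 0 after 9 divisions, so the expansion has 9 partial quotients, read off in order.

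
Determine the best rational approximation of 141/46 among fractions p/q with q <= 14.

43/14

Expand x = 141/46 as a continued fraction with the Euclidean algorithm:
  141 = 3*46 + 3, so a_0 = 3.
  46 = 15*3 + 1, so a_1 = 15.
  3 = 3*1 + 0, so a_2 = 3.
so x = [3; 15, 3].
Convergents (p_i = a_i*p_{i-1} + p_{i-2}, q_i = a_i*q_{i-1} + q_{i-2} with p_{-2}=0, p_{-1}=1, q_{-2}=1, q_{-1}=0), until the denominator exceeds 14:
  i=0: a_0=3, p_0 = 3*1 + 0 = 3, q_0 = 3*0 + 1 = 1.
  i=1: a_1=15, p_1 = 15*3 + 1 = 46, q_1 = 15*1 + 0 = 15.
q_1 = 15 > 14, so the last convergent with denominator <= 14 is p_0/q_0 = 3/1.
The closest fraction with denominator <= 14 is either p_0/q_0 or the intermediate fraction (k*p_0 + p_{-1})/(k*q_0 + q_{-1}) with the largest k >= 1 whose denominator stays <= 14; these approach x as k grows, and every other convergent or intermediate fraction in range is farther away.
Largest k: floor((14 - q_{-1})/q_0) = floor((14 - 0)/1) = 14 (using the seeds p_{-1} = 1, q_{-1} = 0).
That gives (14*3 + 1)/(14*1 + 0) = 43/14.
Compare the errors: |x - 3/1| = |141*1 - 3*46|/(46*1) = 3/46, and |x - 43/14| = |141*14 - 43*46|/(46*14) = 4/644.
Cross-multiplying, 4*46 = 184 < 1932 = 3*644, so 4/644 is smaller: the intermediate fraction 43/14 is closer to x than 3/1.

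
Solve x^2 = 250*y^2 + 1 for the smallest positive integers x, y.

(x, y) = (39480499, 2496966)

First expand sqrt(250) as a continued fraction. With x_i = (sqrt(250) + m_i)/d_i and (m_0, d_0) = (0, 1): a_0 = floor(sqrt(250)) = 15, since 15^2 = 225 <= 250 < 256 = 16^2.
Iterate m_{i+1} = d_i*a_i - m_i, d_{i+1} = (250 - m_{i+1}^2)/d_i, a_{i+1} = floor((a_0 + m_{i+1})/d_{i+1}):
  m_1 = 1*15 - 0 = 15, d_1 = (250 - 15^2)/1 = 25/1 = 25, a_1 = floor((15 + 15)/25) = 1.
  m_2 = 25*1 - 15 = 10, d_2 = (250 - 10^2)/25 = 150/25 = 6, a_2 = floor((15 + 10)/6) = 4.
  m_3 = 6*4 - 10 = 14, d_3 = (250 - 14^2)/6 = 54/6 = 9, a_3 = floor((15 + 14)/9) = 3.
  m_4 = 9*3 - 14 = 13, d_4 = (250 - 13^2)/9 = 81/9 = 9, a_4 = floor((15 + 13)/9) = 3.
  m_5 = 9*3 - 13 = 14, d_5 = (250 - 14^2)/9 = 54/9 = 6, a_5 = floor((15 + 14)/6) = 4.
  m_6 = 6*4 - 14 = 10, d_6 = (250 - 10^2)/6 = 150/6 = 25, a_6 = floor((15 + 10)/25) = 1.
  m_7 = 25*1 - 10 = 15, d_7 = (250 - 15^2)/25 = 25/25 = 1, a_7 = floor((15 + 15)/1) = 30.
  m_8 = 1*30 - 15 = 15, d_8 = (250 - 15^2)/1 = 25/1 = 25: (m_8, d_8) = (m_1, d_1) = (15, 25), so from here the quotients repeat a_1, ..., a_7; the period length is 7.
So sqrt(250) = [15; (1, 4, 3, 3, 4, 1, 30)] with period length k = 7.
k is odd, so (p_{k-1}, q_{k-1}) only solves x^2 - 250y^2 = -1 and the fundamental solution of x^2 - 250y^2 = 1 is (p_{2k-1}, q_{2k-1}) = (p_13, q_13); compute convergents through index 13, running through the period twice.
Convergents (p_i = a_i*p_{i-1} + p_{i-2}, q_i = a_i*q_{i-1} + q_{i-2} with p_{-2}=0, p_{-1}=1, q_{-2}=1, q_{-1}=0):
  i=0: a_0=15, p_0 = 15*1 + 0 = 15, q_0 = 15*0 + 1 = 1.
  i=1: a_1=1, p_1 = 1*15 + 1 = 16, q_1 = 1*1 + 0 = 1.
  i=2: a_2=4, p_2 = 4*16 + 15 = 79, q_2 = 4*1 + 1 = 5.
  i=3: a_3=3, p_3 = 3*79 + 16 = 253, q_3 = 3*5 + 1 = 16.
  i=4: a_4=3, p_4 = 3*253 + 79 = 838, q_4 = 3*16 + 5 = 53.
  i=5: a_5=4, p_5 = 4*838 + 253 = 3605, q_5 = 4*53 + 16 = 228.
  i=6: a_6=1, p_6 = 1*3605 + 838 = 4443, q_6 = 1*228 + 53 = 281.
  i=7: a_7=30, p_7 = 30*4443 + 3605 = 136895, q_7 = 30*281 + 228 = 8658.
  i=8: a_8=1, p_8 = 1*136895 + 4443 = 141338, q_8 = 1*8658 + 281 = 8939.
  i=9: a_9=4, p_9 = 4*141338 + 136895 = 702247, q_9 = 4*8939 + 8658 = 44414.
  i=10: a_10=3, p_10 = 3*702247 + 141338 = 2248079, q_10 = 3*44414 + 8939 = 142181.
  i=11: a_11=3, p_11 = 3*2248079 + 702247 = 7446484, q_11 = 3*142181 + 44414 = 470957.
  i=12: a_12=4, p_12 = 4*7446484 + 2248079 = 32034015, q_12 = 4*470957 + 142181 = 2026009.
  i=13: a_13=1, p_13 = 1*32034015 + 7446484 = 39480499, q_13 = 1*2026009 + 470957 = 2496966.
Indeed p_6^2 - 250*q_6^2 = 19740249 - 19740250 = -1, not +1.
Check: 39480499^2 - 250*2496966^2 = 1558709801289001 - 1558709801289000 = 1, so (x, y) = (39480499, 2496966) solves the equation, and by the theorem it is the least positive solution.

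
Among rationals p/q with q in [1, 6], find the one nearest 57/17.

10/3

Expand x = 57/17 as a continued fraction with the Euclidean algorithm:
  57 = 3*17 + 6, so a_0 = 3.
  17 = 2*6 + 5, so a_1 = 2.
  6 = 1*5 + 1, so a_2 = 1.
  5 = 5*1 + 0, so a_3 = 5.
so x = [3; 2, 1, 5].
Convergents (p_i = a_i*p_{i-1} + p_{i-2}, q_i = a_i*q_{i-1} + q_{i-2} with p_{-2}=0, p_{-1}=1, q_{-2}=1, q_{-1}=0), until the denominator exceeds 6:
  i=0: a_0=3, p_0 = 3*1 + 0 = 3, q_0 = 3*0 + 1 = 1.
  i=1: a_1=2, p_1 = 2*3 + 1 = 7, q_1 = 2*1 + 0 = 2.
  i=2: a_2=1, p_2 = 1*7 + 3 = 10, q_2 = 1*2 + 1 = 3.
  i=3: a_3=5, p_3 = 5*10 + 7 = 57, q_3 = 5*3 + 2 = 17.
q_3 = 17 > 6, so the last convergent with denominator <= 6 is p_2/q_2 = 10/3.
The closest fraction with denominator <= 6 is either p_2/q_2 or the intermediate fraction (k*p_2 + p_1)/(k*q_2 + q_1) with the largest k >= 1 whose denominator stays <= 6; these approach x as k grows, and every other convergent or intermediate fraction in range is farther away.
Largest k: floor((6 - q_1)/q_2) = floor((6 - 2)/3) = 1.
That gives (1*10 + 7)/(1*3 + 2) = 17/5.
Compare the errors: |x - 10/3| = |57*3 - 10*17|/(17*3) = 1/51, and |x - 17/5| = |57*5 - 17*17|/(17*5) = 4/85.
Cross-multiplying, 1*85 = 85 < 204 = 4*51, so 1/51 is smaller: the convergent 10/3 is closer to x than 17/5.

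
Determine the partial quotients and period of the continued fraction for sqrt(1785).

Write x_i = (sqrt(1785) + m_i)/d_i with (m_0, d_0) = (0, 1). a_0 = floor(sqrt(1785)) = 42, since 42^2 = 1764 <= 1785 < 1849 = 43^2.
Iterate m_{i+1} = d_i*a_i - m_i, d_{i+1} = (1785 - m_{i+1}^2)/d_i, a_{i+1} = floor((a_0 + m_{i+1})/d_{i+1}):
  m_1 = 1*42 - 0 = 42, d_1 = (1785 - 42^2)/1 = 21/1 = 21, a_1 = floor((42 + 42)/21) = 4.
  m_2 = 21*4 - 42 = 42, d_2 = (1785 - 42^2)/21 = 21/21 = 1, a_2 = floor((42 + 42)/1) = 84.
  m_3 = 1*84 - 42 = 42, d_3 = (1785 - 42^2)/1 = 21/1 = 21: (m_3, d_3) = (m_1, d_1) = (42, 21), so from here the quotients repeat a_1, a_2; the period length is 2.
Hence the expansion of sqrt(1785) is a_0 = 42 followed by the repeating block 4, 84 (period 2).

[42; (4, 84)]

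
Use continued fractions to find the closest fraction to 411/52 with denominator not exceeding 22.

Expand x = 411/52 as a continued fraction with the Euclidean algorithm:
  411 = 7*52 + 47, so a_0 = 7.
  52 = 1*47 + 5, so a_1 = 1.
  47 = 9*5 + 2, so a_2 = 9.
  5 = 2*2 + 1, so a_3 = 2.
  2 = 2*1 + 0, so a_4 = 2.
so x = [7; 1, 9, 2, 2].
Convergents (p_i = a_i*p_{i-1} + p_{i-2}, q_i = a_i*q_{i-1} + q_{i-2} with p_{-2}=0, p_{-1}=1, q_{-2}=1, q_{-1}=0), until the denominator exceeds 22:
  i=0: a_0=7, p_0 = 7*1 + 0 = 7, q_0 = 7*0 + 1 = 1.
  i=1: a_1=1, p_1 = 1*7 + 1 = 8, q_1 = 1*1 + 0 = 1.
  i=2: a_2=9, p_2 = 9*8 + 7 = 79, q_2 = 9*1 + 1 = 10.
  i=3: a_3=2, p_3 = 2*79 + 8 = 166, q_3 = 2*10 + 1 = 21.
  i=4: a_4=2, p_4 = 2*166 + 79 = 411, q_4 = 2*21 + 10 = 52.
q_4 = 52 > 22, so the last convergent with denominator <= 22 is p_3/q_3 = 166/21.
The closest fraction with denominator <= 22 is either p_3/q_3 or the intermediate fraction (k*p_3 + p_2)/(k*q_3 + q_2) with the largest k >= 1 whose denominator stays <= 22; these approach x as k grows, and every other convergent or intermediate fraction in range is farther away.
Largest k: floor((22 - q_2)/q_3) = floor((22 - 10)/21) = 0.
Since k = 0, no intermediate fraction beyond p_3/q_3 has denominator <= 22, so the convergent 166/21 is the closest (its error is |411*21 - 166*52|/(52*21) = 1/1092).

166/21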